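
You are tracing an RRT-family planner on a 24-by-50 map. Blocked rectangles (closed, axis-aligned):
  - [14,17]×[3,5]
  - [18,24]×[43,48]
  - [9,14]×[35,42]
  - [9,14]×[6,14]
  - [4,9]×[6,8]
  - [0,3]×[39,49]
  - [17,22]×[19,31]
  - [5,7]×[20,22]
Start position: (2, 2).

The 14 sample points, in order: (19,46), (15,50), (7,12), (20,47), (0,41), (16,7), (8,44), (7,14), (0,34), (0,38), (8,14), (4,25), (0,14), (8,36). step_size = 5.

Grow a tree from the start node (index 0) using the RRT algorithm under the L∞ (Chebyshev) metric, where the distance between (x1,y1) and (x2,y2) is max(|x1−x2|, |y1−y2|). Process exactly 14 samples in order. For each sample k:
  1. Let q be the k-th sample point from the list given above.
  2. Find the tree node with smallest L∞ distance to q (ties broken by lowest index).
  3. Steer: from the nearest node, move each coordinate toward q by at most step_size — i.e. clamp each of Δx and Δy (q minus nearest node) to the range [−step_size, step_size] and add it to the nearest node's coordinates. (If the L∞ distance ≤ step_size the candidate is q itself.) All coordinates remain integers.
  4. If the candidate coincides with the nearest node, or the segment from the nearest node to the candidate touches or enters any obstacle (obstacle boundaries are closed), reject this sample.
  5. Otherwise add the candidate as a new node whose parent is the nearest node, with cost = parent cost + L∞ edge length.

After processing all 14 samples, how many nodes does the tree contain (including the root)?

Node count: 10

1. q=(19,46) nearest=0 d=44 new=(7,7) → blocked by [4,9]×[6,8], reject
2. q=(15,50) nearest=0 d=48 new=(7,7) → blocked by [4,9]×[6,8], reject
3. q=(7,12) nearest=0 d=10 new=(7,7) → blocked by [4,9]×[6,8], reject
4. q=(20,47) nearest=0 d=45 new=(7,7) → blocked by [4,9]×[6,8], reject
5. q=(0,41) nearest=0 d=39 new=(0,7) → add node 1 parent=0 cost=5
6. q=(16,7) nearest=0 d=14 new=(7,7) → blocked by [4,9]×[6,8], reject
7. q=(8,44) nearest=1 d=37 new=(5,12) → add node 2 parent=1 cost=10
8. q=(7,14) nearest=2 d=2 new=(7,14) → add node 3 parent=2 cost=12
9. q=(0,34) nearest=3 d=20 new=(2,19) → add node 4 parent=3 cost=17
10. q=(0,38) nearest=4 d=19 new=(0,24) → add node 5 parent=4 cost=22
11. q=(8,14) nearest=3 d=1 new=(8,14) → add node 6 parent=3 cost=13
12. q=(4,25) nearest=5 d=4 new=(4,25) → add node 7 parent=5 cost=26
13. q=(0,14) nearest=2 d=5 new=(0,14) → add node 8 parent=2 cost=15
14. q=(8,36) nearest=7 d=11 new=(8,30) → add node 9 parent=7 cost=31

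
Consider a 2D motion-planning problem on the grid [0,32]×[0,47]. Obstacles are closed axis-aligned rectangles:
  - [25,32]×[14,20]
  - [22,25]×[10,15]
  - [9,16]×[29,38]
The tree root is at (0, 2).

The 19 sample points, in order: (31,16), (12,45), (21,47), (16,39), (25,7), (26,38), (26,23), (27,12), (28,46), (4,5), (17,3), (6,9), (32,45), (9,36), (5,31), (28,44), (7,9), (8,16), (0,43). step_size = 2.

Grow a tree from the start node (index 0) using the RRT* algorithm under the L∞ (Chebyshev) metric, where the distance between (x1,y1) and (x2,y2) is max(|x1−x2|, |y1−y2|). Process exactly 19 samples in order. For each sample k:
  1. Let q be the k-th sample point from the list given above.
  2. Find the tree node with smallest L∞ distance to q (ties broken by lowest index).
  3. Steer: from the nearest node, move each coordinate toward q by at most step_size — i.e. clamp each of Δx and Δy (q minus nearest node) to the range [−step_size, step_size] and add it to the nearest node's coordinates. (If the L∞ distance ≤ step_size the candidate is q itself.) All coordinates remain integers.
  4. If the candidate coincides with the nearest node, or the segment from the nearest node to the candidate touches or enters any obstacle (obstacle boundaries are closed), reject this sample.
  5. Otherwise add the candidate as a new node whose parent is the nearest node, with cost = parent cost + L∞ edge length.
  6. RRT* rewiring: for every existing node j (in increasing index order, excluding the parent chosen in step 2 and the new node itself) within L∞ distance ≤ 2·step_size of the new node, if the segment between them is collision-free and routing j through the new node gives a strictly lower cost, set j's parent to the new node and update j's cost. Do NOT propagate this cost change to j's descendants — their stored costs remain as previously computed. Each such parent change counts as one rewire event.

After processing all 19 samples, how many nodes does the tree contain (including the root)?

1. q=(31,16) nearest=0 d=31 new=(2,4) → add node 1 parent=0 cost=2
2. q=(12,45) nearest=1 d=41 new=(4,6) → add node 2 parent=1 cost=4
3. q=(21,47) nearest=2 d=41 new=(6,8) → add node 3 parent=2 cost=6
4. q=(16,39) nearest=3 d=31 new=(8,10) → add node 4 parent=3 cost=8
5. q=(25,7) nearest=4 d=17 new=(10,8) → add node 5 parent=4 cost=10
6. q=(26,38) nearest=4 d=28 new=(10,12) → add node 6 parent=4 cost=10
7. q=(26,23) nearest=5 d=16 new=(12,10) → add node 7 parent=5 cost=12
8. q=(27,12) nearest=7 d=15 new=(14,12) → add node 8 parent=7 cost=14
9. q=(28,46) nearest=6 d=34 new=(12,14) → add node 9 parent=6 cost=12
10. q=(4,5) nearest=2 d=1 new=(4,5) → add node 10 parent=2 cost=5
11. q=(17,3) nearest=5 d=7 new=(12,6) → add node 11 parent=5 cost=12
12. q=(6,9) nearest=3 d=1 new=(6,9) → add node 12 parent=3 cost=7
13. q=(32,45) nearest=9 d=31 new=(14,16) → add node 13 parent=9 cost=14
14. q=(9,36) nearest=13 d=20 new=(12,18) → add node 14 parent=13 cost=16
15. q=(5,31) nearest=14 d=13 new=(10,20) → add node 15 parent=14 cost=18
16. q=(28,44) nearest=15 d=24 new=(12,22) → add node 16 parent=15 cost=20
17. q=(7,9) nearest=3 d=1 new=(7,9) → add node 17 parent=3 cost=7
18. q=(8,16) nearest=6 d=4 new=(8,14) → add node 18 parent=6 cost=12
19. q=(0,43) nearest=16 d=21 new=(10,24) → add node 19 parent=16 cost=22

Node count: 20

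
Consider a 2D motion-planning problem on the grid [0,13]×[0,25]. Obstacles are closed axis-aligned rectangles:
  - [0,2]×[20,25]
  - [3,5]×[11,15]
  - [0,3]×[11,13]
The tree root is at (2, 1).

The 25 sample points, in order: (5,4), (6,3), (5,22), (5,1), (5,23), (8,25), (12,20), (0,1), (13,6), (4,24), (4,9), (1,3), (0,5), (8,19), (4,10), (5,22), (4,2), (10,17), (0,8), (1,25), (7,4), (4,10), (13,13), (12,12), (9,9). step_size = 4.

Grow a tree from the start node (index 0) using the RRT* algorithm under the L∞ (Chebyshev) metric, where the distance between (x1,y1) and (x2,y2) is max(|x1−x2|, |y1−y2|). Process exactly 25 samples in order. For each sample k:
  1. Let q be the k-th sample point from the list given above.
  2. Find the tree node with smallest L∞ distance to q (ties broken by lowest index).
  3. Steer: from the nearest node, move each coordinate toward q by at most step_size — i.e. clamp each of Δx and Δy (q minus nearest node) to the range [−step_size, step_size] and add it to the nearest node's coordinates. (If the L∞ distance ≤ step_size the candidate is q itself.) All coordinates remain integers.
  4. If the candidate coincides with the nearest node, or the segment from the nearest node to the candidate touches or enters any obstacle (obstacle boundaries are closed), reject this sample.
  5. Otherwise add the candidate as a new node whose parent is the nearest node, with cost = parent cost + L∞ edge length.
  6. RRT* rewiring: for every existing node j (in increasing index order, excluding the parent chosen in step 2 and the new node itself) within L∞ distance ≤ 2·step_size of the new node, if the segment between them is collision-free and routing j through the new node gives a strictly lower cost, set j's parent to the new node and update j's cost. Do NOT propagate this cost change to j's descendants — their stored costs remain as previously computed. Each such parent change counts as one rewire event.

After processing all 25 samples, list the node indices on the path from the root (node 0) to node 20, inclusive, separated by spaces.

Path: 0 1 3 5 6 20

1. q=(5,4) nearest=0 d=3 new=(5,4) → add node 1 parent=0 cost=3
2. q=(6,3) nearest=1 d=1 new=(6,3) → add node 2 parent=1 cost=4
3. q=(5,22) nearest=1 d=18 new=(5,8) → add node 3 parent=1 cost=7
4. q=(5,1) nearest=2 d=2 new=(5,1) → add node 4 parent=2 cost=6
5. q=(5,23) nearest=3 d=15 new=(5,12) → blocked by [3,5]×[11,15], reject
6. q=(8,25) nearest=3 d=17 new=(8,12) → add node 5 parent=3 cost=11
7. q=(12,20) nearest=5 d=8 new=(12,16) → add node 6 parent=5 cost=15
8. q=(0,1) nearest=0 d=2 new=(0,1) → add node 7 parent=0 cost=2
9. q=(13,6) nearest=5 d=6 new=(12,8) → add node 8 parent=5 cost=15
10. q=(4,24) nearest=6 d=8 new=(8,20) → add node 9 parent=6 cost=19
11. q=(4,9) nearest=3 d=1 new=(4,9) → add node 10 parent=3 cost=8
12. q=(1,3) nearest=0 d=2 new=(1,3) → add node 11 parent=0 cost=2
13. q=(0,5) nearest=11 d=2 new=(0,5) → add node 12 parent=11 cost=4
14. q=(8,19) nearest=9 d=1 new=(8,19) → add node 13 parent=9 cost=20
15. q=(4,10) nearest=10 d=1 new=(4,10) → add node 14 parent=10 cost=9
16. q=(5,22) nearest=9 d=3 new=(5,22) → add node 15 parent=9 cost=22
17. q=(4,2) nearest=4 d=1 new=(4,2) → add node 16 parent=4 cost=7
18. q=(10,17) nearest=6 d=2 new=(10,17) → add node 17 parent=6 cost=17; rewire 13→17 (19<20)
19. q=(0,8) nearest=12 d=3 new=(0,8) → add node 18 parent=12 cost=7
20. q=(1,25) nearest=15 d=4 new=(1,25) → blocked by [0,2]×[20,25], reject
21. q=(7,4) nearest=2 d=1 new=(7,4) → add node 19 parent=2 cost=5; rewire 8→19 (10<15)
22. q=(4,10) nearest=14 d=0 → coincident, reject
23. q=(13,13) nearest=6 d=3 new=(13,13) → add node 20 parent=6 cost=18
24. q=(12,12) nearest=20 d=1 new=(12,12) → add node 21 parent=20 cost=19
25. q=(9,9) nearest=5 d=3 new=(9,9) → add node 22 parent=5 cost=14; rewire 21→22 (17<19)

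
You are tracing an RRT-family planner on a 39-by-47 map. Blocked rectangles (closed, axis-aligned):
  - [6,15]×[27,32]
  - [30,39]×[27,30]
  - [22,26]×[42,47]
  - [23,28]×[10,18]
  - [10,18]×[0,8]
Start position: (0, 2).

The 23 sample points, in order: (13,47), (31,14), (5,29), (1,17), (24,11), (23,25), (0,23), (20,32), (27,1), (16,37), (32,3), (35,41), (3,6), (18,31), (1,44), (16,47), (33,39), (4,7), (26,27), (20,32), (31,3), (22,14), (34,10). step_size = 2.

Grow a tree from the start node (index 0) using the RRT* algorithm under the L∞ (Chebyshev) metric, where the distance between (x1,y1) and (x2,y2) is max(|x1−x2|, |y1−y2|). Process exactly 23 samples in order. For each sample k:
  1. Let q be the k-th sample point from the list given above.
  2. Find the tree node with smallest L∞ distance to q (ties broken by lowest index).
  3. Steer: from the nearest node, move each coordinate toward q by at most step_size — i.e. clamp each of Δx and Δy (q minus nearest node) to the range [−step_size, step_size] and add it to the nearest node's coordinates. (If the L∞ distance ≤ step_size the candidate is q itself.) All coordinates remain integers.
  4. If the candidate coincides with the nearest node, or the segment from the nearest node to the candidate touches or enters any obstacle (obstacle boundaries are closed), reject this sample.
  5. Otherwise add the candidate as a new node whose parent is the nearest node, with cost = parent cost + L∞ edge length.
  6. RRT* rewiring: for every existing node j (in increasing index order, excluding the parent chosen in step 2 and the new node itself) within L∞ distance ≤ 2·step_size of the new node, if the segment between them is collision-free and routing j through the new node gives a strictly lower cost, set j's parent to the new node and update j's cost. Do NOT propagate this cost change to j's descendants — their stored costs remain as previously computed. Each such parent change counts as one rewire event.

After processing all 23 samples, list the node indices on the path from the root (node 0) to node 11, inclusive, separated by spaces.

1. q=(13,47) nearest=0 d=45 new=(2,4) → add node 1 parent=0 cost=2
2. q=(31,14) nearest=1 d=29 new=(4,6) → add node 2 parent=1 cost=4
3. q=(5,29) nearest=2 d=23 new=(5,8) → add node 3 parent=2 cost=6
4. q=(1,17) nearest=3 d=9 new=(3,10) → add node 4 parent=3 cost=8
5. q=(24,11) nearest=3 d=19 new=(7,10) → add node 5 parent=3 cost=8
6. q=(23,25) nearest=5 d=16 new=(9,12) → add node 6 parent=5 cost=10
7. q=(0,23) nearest=6 d=11 new=(7,14) → add node 7 parent=6 cost=12
8. q=(20,32) nearest=7 d=18 new=(9,16) → add node 8 parent=7 cost=14
9. q=(27,1) nearest=6 d=18 new=(11,10) → add node 9 parent=6 cost=12
10. q=(16,37) nearest=8 d=21 new=(11,18) → add node 10 parent=8 cost=16
11. q=(32,3) nearest=9 d=21 new=(13,8) → blocked by [10,18]×[0,8], reject
12. q=(35,41) nearest=10 d=24 new=(13,20) → add node 11 parent=10 cost=18
13. q=(3,6) nearest=2 d=1 new=(3,6) → add node 12 parent=2 cost=5
14. q=(18,31) nearest=11 d=11 new=(15,22) → add node 13 parent=11 cost=20
15. q=(1,44) nearest=13 d=22 new=(13,24) → add node 14 parent=13 cost=22
16. q=(16,47) nearest=14 d=23 new=(15,26) → add node 15 parent=14 cost=24
17. q=(33,39) nearest=13 d=18 new=(17,24) → add node 16 parent=13 cost=22
18. q=(4,7) nearest=2 d=1 new=(4,7) → add node 17 parent=2 cost=5
19. q=(26,27) nearest=16 d=9 new=(19,26) → add node 18 parent=16 cost=24
20. q=(20,32) nearest=15 d=6 new=(17,28) → add node 19 parent=15 cost=26
21. q=(31,3) nearest=11 d=18 new=(15,18) → add node 20 parent=11 cost=20
22. q=(22,14) nearest=20 d=7 new=(17,16) → add node 21 parent=20 cost=22
23. q=(34,10) nearest=18 d=16 new=(21,24) → add node 22 parent=18 cost=26

Path: 0 1 2 3 5 6 7 8 10 11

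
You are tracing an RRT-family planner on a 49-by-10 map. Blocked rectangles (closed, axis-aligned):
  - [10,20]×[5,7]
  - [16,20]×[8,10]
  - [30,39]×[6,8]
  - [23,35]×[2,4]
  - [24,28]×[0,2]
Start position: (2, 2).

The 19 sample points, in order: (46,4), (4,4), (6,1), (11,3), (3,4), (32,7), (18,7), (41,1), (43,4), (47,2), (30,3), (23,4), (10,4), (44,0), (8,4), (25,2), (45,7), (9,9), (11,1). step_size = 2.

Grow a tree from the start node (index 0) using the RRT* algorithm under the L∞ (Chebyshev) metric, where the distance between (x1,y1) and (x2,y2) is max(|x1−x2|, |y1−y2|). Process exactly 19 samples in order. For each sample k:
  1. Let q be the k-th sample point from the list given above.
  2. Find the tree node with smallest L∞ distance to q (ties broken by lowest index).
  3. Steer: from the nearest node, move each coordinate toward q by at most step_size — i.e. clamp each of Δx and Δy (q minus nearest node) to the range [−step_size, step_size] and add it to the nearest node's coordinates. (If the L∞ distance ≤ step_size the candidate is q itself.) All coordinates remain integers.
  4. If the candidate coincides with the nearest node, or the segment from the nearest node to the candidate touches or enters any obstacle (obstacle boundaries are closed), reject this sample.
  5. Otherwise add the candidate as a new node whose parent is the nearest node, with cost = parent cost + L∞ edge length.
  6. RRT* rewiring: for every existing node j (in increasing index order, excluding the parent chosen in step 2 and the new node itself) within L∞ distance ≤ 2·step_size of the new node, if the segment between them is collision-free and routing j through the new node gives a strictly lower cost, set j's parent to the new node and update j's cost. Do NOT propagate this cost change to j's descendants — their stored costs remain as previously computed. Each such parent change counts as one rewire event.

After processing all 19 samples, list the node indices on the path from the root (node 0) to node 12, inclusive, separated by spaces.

1. q=(46,4) nearest=0 d=44 new=(4,4) → add node 1 parent=0 cost=2
2. q=(4,4) nearest=1 d=0 → coincident, reject
3. q=(6,1) nearest=1 d=3 new=(6,2) → add node 2 parent=1 cost=4
4. q=(11,3) nearest=2 d=5 new=(8,3) → add node 3 parent=2 cost=6
5. q=(3,4) nearest=1 d=1 new=(3,4) → add node 4 parent=1 cost=3
6. q=(32,7) nearest=3 d=24 new=(10,5) → blocked by [10,20]×[5,7], reject
7. q=(18,7) nearest=3 d=10 new=(10,5) → blocked by [10,20]×[5,7], reject
8. q=(41,1) nearest=3 d=33 new=(10,1) → add node 5 parent=3 cost=8
9. q=(43,4) nearest=5 d=33 new=(12,3) → add node 6 parent=5 cost=10
10. q=(47,2) nearest=6 d=35 new=(14,2) → add node 7 parent=6 cost=12
11. q=(30,3) nearest=7 d=16 new=(16,3) → add node 8 parent=7 cost=14
12. q=(23,4) nearest=8 d=7 new=(18,4) → add node 9 parent=8 cost=16
13. q=(10,4) nearest=3 d=2 new=(10,4) → add node 10 parent=3 cost=8
14. q=(44,0) nearest=9 d=26 new=(20,2) → add node 11 parent=9 cost=18
15. q=(8,4) nearest=3 d=1 new=(8,4) → add node 12 parent=3 cost=7
16. q=(25,2) nearest=11 d=5 new=(22,2) → add node 13 parent=11 cost=20
17. q=(45,7) nearest=13 d=23 new=(24,4) → blocked by [23,35]×[2,4], reject
18. q=(9,9) nearest=1 d=5 new=(6,6) → add node 14 parent=1 cost=4; rewire 12→14 (6<7)
19. q=(11,1) nearest=5 d=1 new=(11,1) → add node 15 parent=5 cost=9

Path: 0 1 14 12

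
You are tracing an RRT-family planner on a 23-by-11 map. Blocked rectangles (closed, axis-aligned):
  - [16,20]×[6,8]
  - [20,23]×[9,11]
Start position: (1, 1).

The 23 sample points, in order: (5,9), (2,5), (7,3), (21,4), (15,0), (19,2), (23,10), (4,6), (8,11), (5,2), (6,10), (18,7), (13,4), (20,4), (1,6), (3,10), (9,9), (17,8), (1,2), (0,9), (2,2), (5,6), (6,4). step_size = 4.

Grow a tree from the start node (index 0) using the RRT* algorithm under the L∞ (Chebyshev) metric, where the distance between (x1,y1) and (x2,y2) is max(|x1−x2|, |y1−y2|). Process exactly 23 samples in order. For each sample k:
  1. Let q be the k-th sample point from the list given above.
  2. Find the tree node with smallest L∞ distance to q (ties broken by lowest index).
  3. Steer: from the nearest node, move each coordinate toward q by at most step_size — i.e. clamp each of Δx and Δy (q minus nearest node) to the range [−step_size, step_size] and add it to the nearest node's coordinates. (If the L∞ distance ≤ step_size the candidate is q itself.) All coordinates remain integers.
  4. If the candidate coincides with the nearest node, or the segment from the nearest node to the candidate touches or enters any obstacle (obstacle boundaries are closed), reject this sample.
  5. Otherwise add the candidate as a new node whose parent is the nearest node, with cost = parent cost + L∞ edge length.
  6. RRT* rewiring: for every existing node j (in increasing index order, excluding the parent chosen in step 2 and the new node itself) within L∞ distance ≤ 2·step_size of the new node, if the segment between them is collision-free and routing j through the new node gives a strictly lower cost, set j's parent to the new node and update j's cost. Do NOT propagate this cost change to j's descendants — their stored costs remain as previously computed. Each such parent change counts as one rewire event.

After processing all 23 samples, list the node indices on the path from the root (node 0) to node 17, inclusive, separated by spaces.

1. q=(5,9) nearest=0 d=8 new=(5,5) → add node 1 parent=0 cost=4
2. q=(2,5) nearest=1 d=3 new=(2,5) → add node 2 parent=1 cost=7
3. q=(7,3) nearest=1 d=2 new=(7,3) → add node 3 parent=1 cost=6
4. q=(21,4) nearest=3 d=14 new=(11,4) → add node 4 parent=3 cost=10
5. q=(15,0) nearest=4 d=4 new=(15,0) → add node 5 parent=4 cost=14
6. q=(19,2) nearest=5 d=4 new=(19,2) → add node 6 parent=5 cost=18
7. q=(23,10) nearest=6 d=8 new=(23,6) → add node 7 parent=6 cost=22
8. q=(4,6) nearest=1 d=1 new=(4,6) → add node 8 parent=1 cost=5
9. q=(8,11) nearest=8 d=5 new=(8,10) → add node 9 parent=8 cost=9
10. q=(5,2) nearest=3 d=2 new=(5,2) → add node 10 parent=3 cost=8
11. q=(6,10) nearest=9 d=2 new=(6,10) → add node 11 parent=9 cost=11
12. q=(18,7) nearest=6 d=5 new=(18,6) → blocked by [16,20]×[6,8], reject
13. q=(13,4) nearest=4 d=2 new=(13,4) → add node 12 parent=4 cost=12
14. q=(20,4) nearest=6 d=2 new=(20,4) → add node 13 parent=6 cost=20
15. q=(1,6) nearest=2 d=1 new=(1,6) → add node 14 parent=2 cost=8
16. q=(3,10) nearest=11 d=3 new=(3,10) → add node 15 parent=11 cost=14
17. q=(9,9) nearest=9 d=1 new=(9,9) → add node 16 parent=9 cost=10
18. q=(17,8) nearest=12 d=4 new=(17,8) → blocked by [16,20]×[6,8], reject
19. q=(1,2) nearest=0 d=1 new=(1,2) → add node 17 parent=0 cost=1; rewire 2→17 (4<7); rewire 10→17 (5<8); rewire 11→17 (9<11); rewire 14→17 (5<8); rewire 15→17 (9<14); rewire 16→17 (9<10)
20. q=(0,9) nearest=14 d=3 new=(0,9) → add node 18 parent=14 cost=8
21. q=(2,2) nearest=0 d=1 new=(2,2) → add node 19 parent=0 cost=1; rewire 10→19 (4<5); rewire 16→19 (8<9)
22. q=(5,6) nearest=1 d=1 new=(5,6) → add node 20 parent=1 cost=5
23. q=(6,4) nearest=1 d=1 new=(6,4) → add node 21 parent=1 cost=5

Path: 0 17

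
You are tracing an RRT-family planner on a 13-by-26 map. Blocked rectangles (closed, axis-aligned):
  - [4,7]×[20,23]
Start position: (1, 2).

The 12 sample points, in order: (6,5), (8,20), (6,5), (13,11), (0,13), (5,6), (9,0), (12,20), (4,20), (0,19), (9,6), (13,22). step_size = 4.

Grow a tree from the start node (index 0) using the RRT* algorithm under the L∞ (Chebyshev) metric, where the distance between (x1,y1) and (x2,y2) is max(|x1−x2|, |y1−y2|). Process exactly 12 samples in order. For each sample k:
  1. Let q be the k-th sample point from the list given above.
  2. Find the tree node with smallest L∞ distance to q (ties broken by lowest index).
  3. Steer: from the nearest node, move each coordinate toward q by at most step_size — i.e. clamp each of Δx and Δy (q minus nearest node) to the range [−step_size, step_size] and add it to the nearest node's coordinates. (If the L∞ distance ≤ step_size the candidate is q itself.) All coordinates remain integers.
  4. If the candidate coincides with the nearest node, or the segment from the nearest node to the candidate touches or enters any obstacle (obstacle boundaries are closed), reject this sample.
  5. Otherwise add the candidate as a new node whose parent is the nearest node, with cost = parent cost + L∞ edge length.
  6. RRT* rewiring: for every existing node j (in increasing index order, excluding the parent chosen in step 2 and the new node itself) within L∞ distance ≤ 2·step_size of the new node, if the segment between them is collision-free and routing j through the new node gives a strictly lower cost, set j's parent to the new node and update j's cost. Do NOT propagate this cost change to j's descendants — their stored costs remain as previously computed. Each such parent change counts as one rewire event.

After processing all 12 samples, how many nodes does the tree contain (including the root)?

1. q=(6,5) nearest=0 d=5 new=(5,5) → add node 1 parent=0 cost=4
2. q=(8,20) nearest=1 d=15 new=(8,9) → add node 2 parent=1 cost=8
3. q=(6,5) nearest=1 d=1 new=(6,5) → add node 3 parent=1 cost=5
4. q=(13,11) nearest=2 d=5 new=(12,11) → add node 4 parent=2 cost=12
5. q=(0,13) nearest=1 d=8 new=(1,9) → add node 5 parent=1 cost=8
6. q=(5,6) nearest=1 d=1 new=(5,6) → add node 6 parent=1 cost=5
7. q=(9,0) nearest=1 d=5 new=(9,1) → add node 7 parent=1 cost=8
8. q=(12,20) nearest=4 d=9 new=(12,15) → add node 8 parent=4 cost=16
9. q=(4,20) nearest=8 d=8 new=(8,19) → add node 9 parent=8 cost=20
10. q=(0,19) nearest=9 d=8 new=(4,19) → add node 10 parent=9 cost=24
11. q=(9,6) nearest=2 d=3 new=(9,6) → add node 11 parent=2 cost=11
12. q=(13,22) nearest=9 d=5 new=(12,22) → add node 12 parent=9 cost=24

Node count: 13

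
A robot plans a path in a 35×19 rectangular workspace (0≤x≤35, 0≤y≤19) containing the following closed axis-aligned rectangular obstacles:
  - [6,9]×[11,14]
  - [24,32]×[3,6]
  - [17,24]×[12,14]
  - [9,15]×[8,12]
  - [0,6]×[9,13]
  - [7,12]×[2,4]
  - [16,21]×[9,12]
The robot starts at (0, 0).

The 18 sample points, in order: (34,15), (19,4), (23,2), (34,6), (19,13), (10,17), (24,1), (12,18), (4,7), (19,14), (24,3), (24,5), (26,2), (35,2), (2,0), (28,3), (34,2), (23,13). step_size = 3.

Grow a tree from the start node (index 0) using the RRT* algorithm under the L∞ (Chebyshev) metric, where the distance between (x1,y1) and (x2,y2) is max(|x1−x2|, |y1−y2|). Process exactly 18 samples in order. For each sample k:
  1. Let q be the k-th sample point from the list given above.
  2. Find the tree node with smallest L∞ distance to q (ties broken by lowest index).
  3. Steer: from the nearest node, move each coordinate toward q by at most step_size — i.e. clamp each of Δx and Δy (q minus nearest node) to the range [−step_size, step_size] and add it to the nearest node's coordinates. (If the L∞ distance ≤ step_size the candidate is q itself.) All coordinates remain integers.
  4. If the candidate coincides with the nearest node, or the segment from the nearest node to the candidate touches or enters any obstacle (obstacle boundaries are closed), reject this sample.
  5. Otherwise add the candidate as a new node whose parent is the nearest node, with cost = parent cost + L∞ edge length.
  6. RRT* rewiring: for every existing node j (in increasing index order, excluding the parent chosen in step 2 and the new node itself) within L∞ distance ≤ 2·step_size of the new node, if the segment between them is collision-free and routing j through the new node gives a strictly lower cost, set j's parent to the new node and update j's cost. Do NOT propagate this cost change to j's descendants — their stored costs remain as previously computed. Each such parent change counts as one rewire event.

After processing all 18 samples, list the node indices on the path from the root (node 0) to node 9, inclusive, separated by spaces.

1. q=(34,15) nearest=0 d=34 new=(3,3) → add node 1 parent=0 cost=3
2. q=(19,4) nearest=1 d=16 new=(6,4) → add node 2 parent=1 cost=6
3. q=(23,2) nearest=2 d=17 new=(9,2) → blocked by [7,12]×[2,4], reject
4. q=(34,6) nearest=2 d=28 new=(9,6) → add node 3 parent=2 cost=9
5. q=(19,13) nearest=3 d=10 new=(12,9) → blocked by [9,15]×[8,12], reject
6. q=(10,17) nearest=3 d=11 new=(10,9) → blocked by [9,15]×[8,12], reject
7. q=(24,1) nearest=3 d=15 new=(12,3) → blocked by [7,12]×[2,4], reject
8. q=(12,18) nearest=3 d=12 new=(12,9) → blocked by [9,15]×[8,12], reject
9. q=(4,7) nearest=2 d=3 new=(4,7) → add node 4 parent=2 cost=9
10. q=(19,14) nearest=3 d=10 new=(12,9) → blocked by [9,15]×[8,12], reject
11. q=(24,3) nearest=3 d=15 new=(12,3) → blocked by [7,12]×[2,4], reject
12. q=(24,5) nearest=3 d=15 new=(12,5) → add node 5 parent=3 cost=12
13. q=(26,2) nearest=5 d=14 new=(15,2) → add node 6 parent=5 cost=15
14. q=(35,2) nearest=6 d=20 new=(18,2) → add node 7 parent=6 cost=18
15. q=(2,0) nearest=0 d=2 new=(2,0) → add node 8 parent=0 cost=2
16. q=(28,3) nearest=7 d=10 new=(21,3) → add node 9 parent=7 cost=21
17. q=(34,2) nearest=9 d=13 new=(24,2) → add node 10 parent=9 cost=24
18. q=(23,13) nearest=9 d=10 new=(23,6) → add node 11 parent=9 cost=24

Path: 0 1 2 3 5 6 7 9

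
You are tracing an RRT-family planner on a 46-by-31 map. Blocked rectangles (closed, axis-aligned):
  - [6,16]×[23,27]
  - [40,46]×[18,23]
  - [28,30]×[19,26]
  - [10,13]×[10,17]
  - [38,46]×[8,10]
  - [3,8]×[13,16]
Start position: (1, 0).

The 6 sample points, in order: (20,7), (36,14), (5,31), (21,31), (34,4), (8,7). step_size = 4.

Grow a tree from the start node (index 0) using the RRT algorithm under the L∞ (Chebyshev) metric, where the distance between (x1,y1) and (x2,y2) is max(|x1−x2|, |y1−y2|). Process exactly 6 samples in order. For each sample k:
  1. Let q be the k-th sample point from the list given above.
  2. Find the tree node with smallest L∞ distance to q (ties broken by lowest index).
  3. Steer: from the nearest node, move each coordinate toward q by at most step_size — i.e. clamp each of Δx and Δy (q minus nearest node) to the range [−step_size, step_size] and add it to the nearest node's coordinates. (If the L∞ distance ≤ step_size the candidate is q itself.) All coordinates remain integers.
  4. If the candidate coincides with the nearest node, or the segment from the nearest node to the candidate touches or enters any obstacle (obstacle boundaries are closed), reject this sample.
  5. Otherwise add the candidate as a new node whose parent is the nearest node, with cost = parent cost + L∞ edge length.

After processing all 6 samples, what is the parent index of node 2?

Parent of node 2: 1

1. q=(20,7) nearest=0 d=19 new=(5,4) → add node 1 parent=0 cost=4
2. q=(36,14) nearest=1 d=31 new=(9,8) → add node 2 parent=1 cost=8
3. q=(5,31) nearest=2 d=23 new=(5,12) → add node 3 parent=2 cost=12
4. q=(21,31) nearest=3 d=19 new=(9,16) → blocked by [3,8]×[13,16], reject
5. q=(34,4) nearest=2 d=25 new=(13,4) → add node 4 parent=2 cost=12
6. q=(8,7) nearest=2 d=1 new=(8,7) → add node 5 parent=2 cost=9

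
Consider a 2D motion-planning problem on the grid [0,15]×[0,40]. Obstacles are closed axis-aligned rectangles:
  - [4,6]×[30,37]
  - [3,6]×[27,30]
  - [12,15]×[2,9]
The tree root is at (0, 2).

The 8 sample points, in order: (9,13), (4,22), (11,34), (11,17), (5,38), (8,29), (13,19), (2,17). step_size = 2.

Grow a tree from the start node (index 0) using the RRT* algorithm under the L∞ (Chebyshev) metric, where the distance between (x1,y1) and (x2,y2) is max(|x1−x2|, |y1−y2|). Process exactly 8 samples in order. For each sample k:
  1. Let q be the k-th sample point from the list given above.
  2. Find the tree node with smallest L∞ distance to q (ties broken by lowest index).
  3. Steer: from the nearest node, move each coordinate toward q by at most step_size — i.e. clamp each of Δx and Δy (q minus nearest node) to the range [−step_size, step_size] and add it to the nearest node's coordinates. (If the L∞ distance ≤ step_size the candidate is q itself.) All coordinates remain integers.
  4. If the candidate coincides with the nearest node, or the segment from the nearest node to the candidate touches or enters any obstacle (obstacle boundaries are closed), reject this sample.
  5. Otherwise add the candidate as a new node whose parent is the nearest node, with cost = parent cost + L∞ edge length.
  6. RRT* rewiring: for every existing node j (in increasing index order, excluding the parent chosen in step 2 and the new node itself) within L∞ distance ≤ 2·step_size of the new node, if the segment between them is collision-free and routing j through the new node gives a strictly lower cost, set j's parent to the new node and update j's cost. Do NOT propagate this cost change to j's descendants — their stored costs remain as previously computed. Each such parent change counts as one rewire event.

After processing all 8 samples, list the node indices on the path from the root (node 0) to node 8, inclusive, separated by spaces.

Path: 0 1 2 3 4 5 8

1. q=(9,13) nearest=0 d=11 new=(2,4) → add node 1 parent=0 cost=2
2. q=(4,22) nearest=1 d=18 new=(4,6) → add node 2 parent=1 cost=4
3. q=(11,34) nearest=2 d=28 new=(6,8) → add node 3 parent=2 cost=6
4. q=(11,17) nearest=3 d=9 new=(8,10) → add node 4 parent=3 cost=8
5. q=(5,38) nearest=4 d=28 new=(6,12) → add node 5 parent=4 cost=10
6. q=(8,29) nearest=5 d=17 new=(8,14) → add node 6 parent=5 cost=12
7. q=(13,19) nearest=6 d=5 new=(10,16) → add node 7 parent=6 cost=14
8. q=(2,17) nearest=5 d=5 new=(4,14) → add node 8 parent=5 cost=12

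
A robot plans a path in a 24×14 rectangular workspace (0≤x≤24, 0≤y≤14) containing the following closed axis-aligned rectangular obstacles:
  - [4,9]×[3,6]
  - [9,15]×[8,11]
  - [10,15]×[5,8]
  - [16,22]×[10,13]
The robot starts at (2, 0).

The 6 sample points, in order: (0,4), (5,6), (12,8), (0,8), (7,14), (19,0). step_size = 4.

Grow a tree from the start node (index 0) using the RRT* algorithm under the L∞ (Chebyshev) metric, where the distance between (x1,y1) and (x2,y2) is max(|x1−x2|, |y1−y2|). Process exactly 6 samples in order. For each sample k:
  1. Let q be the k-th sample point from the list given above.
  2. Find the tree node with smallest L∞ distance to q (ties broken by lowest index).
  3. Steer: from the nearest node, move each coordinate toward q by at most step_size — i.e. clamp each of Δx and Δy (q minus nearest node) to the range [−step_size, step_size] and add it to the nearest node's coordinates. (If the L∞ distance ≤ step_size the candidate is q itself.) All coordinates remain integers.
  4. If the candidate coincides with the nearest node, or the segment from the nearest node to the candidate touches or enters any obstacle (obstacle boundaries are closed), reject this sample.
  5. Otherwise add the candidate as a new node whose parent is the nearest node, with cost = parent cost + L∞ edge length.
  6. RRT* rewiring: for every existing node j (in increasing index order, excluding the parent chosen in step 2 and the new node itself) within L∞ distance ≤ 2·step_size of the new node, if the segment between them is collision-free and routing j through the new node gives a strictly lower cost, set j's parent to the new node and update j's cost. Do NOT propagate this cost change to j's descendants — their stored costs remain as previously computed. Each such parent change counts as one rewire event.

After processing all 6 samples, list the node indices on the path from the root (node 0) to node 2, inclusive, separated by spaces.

1. q=(0,4) nearest=0 d=4 new=(0,4) → add node 1 parent=0 cost=4
2. q=(5,6) nearest=1 d=5 new=(4,6) → blocked by [4,9]×[3,6], reject
3. q=(12,8) nearest=0 d=10 new=(6,4) → blocked by [4,9]×[3,6], reject
4. q=(0,8) nearest=1 d=4 new=(0,8) → add node 2 parent=1 cost=8
5. q=(7,14) nearest=2 d=7 new=(4,12) → add node 3 parent=2 cost=12
6. q=(19,0) nearest=3 d=15 new=(8,8) → add node 4 parent=3 cost=16

Path: 0 1 2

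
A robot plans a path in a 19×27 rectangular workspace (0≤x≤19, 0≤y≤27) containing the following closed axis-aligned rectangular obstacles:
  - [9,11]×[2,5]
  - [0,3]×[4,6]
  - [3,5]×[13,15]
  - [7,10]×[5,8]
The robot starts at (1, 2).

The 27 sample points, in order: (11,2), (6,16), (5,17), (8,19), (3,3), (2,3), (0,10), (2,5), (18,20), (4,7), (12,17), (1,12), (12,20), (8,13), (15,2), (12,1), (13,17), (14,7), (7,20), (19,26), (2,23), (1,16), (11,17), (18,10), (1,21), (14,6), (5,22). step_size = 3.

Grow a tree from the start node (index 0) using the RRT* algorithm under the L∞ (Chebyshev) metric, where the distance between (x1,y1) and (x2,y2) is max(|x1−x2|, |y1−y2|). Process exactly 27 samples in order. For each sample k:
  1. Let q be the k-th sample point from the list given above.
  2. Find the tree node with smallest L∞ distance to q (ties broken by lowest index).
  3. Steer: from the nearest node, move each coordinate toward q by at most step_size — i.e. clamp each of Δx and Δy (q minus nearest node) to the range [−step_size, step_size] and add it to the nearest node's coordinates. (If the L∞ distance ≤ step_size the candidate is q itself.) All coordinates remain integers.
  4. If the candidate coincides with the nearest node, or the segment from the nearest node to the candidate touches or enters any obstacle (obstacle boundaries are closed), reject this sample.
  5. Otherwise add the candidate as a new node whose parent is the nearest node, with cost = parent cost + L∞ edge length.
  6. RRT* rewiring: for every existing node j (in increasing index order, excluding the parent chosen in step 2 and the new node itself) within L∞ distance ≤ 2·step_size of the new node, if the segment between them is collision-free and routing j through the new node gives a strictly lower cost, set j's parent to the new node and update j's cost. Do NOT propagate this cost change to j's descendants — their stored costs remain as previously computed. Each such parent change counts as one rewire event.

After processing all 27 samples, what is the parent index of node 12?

1. q=(11,2) nearest=0 d=10 new=(4,2) → add node 1 parent=0 cost=3
2. q=(6,16) nearest=0 d=14 new=(4,5) → blocked by [0,3]×[4,6], reject
3. q=(5,17) nearest=0 d=15 new=(4,5) → blocked by [0,3]×[4,6], reject
4. q=(8,19) nearest=0 d=17 new=(4,5) → blocked by [0,3]×[4,6], reject
5. q=(3,3) nearest=1 d=1 new=(3,3) → add node 2 parent=1 cost=4
6. q=(2,3) nearest=0 d=1 new=(2,3) → add node 3 parent=0 cost=1; rewire 2→3 (2<4)
7. q=(0,10) nearest=2 d=7 new=(0,6) → blocked by [0,3]×[4,6], reject
8. q=(2,5) nearest=2 d=2 new=(2,5) → blocked by [0,3]×[4,6], reject
9. q=(18,20) nearest=2 d=17 new=(6,6) → add node 4 parent=2 cost=5
10. q=(4,7) nearest=4 d=2 new=(4,7) → add node 5 parent=4 cost=7
11. q=(12,17) nearest=5 d=10 new=(7,10) → add node 6 parent=5 cost=10
12. q=(1,12) nearest=5 d=5 new=(1,10) → add node 7 parent=5 cost=10
13. q=(12,20) nearest=6 d=10 new=(10,13) → add node 8 parent=6 cost=13
14. q=(8,13) nearest=8 d=2 new=(8,13) → add node 9 parent=8 cost=15
15. q=(15,2) nearest=6 d=8 new=(10,7) → blocked by [7,10]×[5,8], reject
16. q=(12,1) nearest=4 d=6 new=(9,3) → blocked by [9,11]×[2,5], reject
17. q=(13,17) nearest=8 d=4 new=(13,16) → add node 10 parent=8 cost=16
18. q=(14,7) nearest=8 d=6 new=(13,10) → add node 11 parent=8 cost=16
19. q=(7,20) nearest=10 d=6 new=(10,19) → add node 12 parent=10 cost=19
20. q=(19,26) nearest=12 d=9 new=(13,22) → add node 13 parent=12 cost=22
21. q=(2,23) nearest=12 d=8 new=(7,22) → add node 14 parent=12 cost=22
22. q=(1,16) nearest=6 d=6 new=(4,13) → blocked by [3,5]×[13,15], reject
23. q=(11,17) nearest=10 d=2 new=(11,17) → add node 15 parent=10 cost=18
24. q=(18,10) nearest=11 d=5 new=(16,10) → add node 16 parent=11 cost=19
25. q=(1,21) nearest=14 d=6 new=(4,21) → add node 17 parent=14 cost=25
26. q=(14,6) nearest=11 d=4 new=(14,7) → add node 18 parent=11 cost=19
27. q=(5,22) nearest=17 d=1 new=(5,22) → add node 19 parent=17 cost=26

Parent of node 12: 10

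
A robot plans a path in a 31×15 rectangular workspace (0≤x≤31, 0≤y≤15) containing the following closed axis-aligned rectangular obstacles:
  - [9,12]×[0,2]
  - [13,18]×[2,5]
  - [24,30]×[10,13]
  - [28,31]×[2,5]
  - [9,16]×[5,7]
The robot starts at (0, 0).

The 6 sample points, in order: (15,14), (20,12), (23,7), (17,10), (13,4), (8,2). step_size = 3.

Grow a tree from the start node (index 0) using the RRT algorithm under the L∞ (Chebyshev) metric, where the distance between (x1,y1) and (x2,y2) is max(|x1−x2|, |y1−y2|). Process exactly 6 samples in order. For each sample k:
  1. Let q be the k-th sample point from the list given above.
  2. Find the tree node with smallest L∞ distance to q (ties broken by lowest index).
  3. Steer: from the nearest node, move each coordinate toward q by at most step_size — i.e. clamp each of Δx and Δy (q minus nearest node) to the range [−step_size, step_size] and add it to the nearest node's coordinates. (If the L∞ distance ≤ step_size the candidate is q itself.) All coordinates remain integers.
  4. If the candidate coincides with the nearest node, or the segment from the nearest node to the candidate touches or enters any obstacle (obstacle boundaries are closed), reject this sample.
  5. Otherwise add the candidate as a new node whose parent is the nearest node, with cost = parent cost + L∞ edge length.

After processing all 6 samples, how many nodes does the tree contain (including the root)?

Node count: 5

1. q=(15,14) nearest=0 d=15 new=(3,3) → add node 1 parent=0 cost=3
2. q=(20,12) nearest=1 d=17 new=(6,6) → add node 2 parent=1 cost=6
3. q=(23,7) nearest=2 d=17 new=(9,7) → blocked by [9,16]×[5,7], reject
4. q=(17,10) nearest=2 d=11 new=(9,9) → add node 3 parent=2 cost=9
5. q=(13,4) nearest=3 d=5 new=(12,6) → blocked by [9,16]×[5,7], reject
6. q=(8,2) nearest=2 d=4 new=(8,3) → add node 4 parent=2 cost=9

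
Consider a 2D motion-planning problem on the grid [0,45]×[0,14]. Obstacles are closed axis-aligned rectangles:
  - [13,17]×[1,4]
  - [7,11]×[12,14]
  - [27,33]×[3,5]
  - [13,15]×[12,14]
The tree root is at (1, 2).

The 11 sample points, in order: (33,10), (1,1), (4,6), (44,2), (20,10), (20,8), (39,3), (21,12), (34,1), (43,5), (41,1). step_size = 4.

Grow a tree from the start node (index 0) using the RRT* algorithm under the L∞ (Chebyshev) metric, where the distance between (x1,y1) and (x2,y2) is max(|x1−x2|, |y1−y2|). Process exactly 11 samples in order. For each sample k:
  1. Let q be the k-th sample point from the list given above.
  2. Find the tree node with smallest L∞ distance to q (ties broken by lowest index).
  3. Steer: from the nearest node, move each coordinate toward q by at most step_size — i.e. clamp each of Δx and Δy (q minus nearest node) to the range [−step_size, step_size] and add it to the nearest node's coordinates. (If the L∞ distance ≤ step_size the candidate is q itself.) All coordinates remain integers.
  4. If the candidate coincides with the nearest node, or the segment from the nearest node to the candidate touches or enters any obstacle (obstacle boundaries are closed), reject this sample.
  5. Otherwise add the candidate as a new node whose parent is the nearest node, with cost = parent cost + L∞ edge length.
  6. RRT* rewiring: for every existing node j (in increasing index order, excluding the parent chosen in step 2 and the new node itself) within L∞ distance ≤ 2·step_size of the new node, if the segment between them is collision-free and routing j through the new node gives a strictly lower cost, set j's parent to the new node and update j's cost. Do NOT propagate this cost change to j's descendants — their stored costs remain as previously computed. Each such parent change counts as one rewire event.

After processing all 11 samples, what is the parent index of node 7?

Parent of node 7: 6

1. q=(33,10) nearest=0 d=32 new=(5,6) → add node 1 parent=0 cost=4
2. q=(1,1) nearest=0 d=1 new=(1,1) → add node 2 parent=0 cost=1
3. q=(4,6) nearest=1 d=1 new=(4,6) → add node 3 parent=1 cost=5
4. q=(44,2) nearest=1 d=39 new=(9,2) → add node 4 parent=1 cost=8
5. q=(20,10) nearest=4 d=11 new=(13,6) → add node 5 parent=4 cost=12
6. q=(20,8) nearest=5 d=7 new=(17,8) → add node 6 parent=5 cost=16
7. q=(39,3) nearest=6 d=22 new=(21,4) → add node 7 parent=6 cost=20
8. q=(21,12) nearest=6 d=4 new=(21,12) → add node 8 parent=6 cost=20
9. q=(34,1) nearest=7 d=13 new=(25,1) → add node 9 parent=7 cost=24
10. q=(43,5) nearest=9 d=18 new=(29,5) → blocked by [27,33]×[3,5], reject
11. q=(41,1) nearest=9 d=16 new=(29,1) → add node 10 parent=9 cost=28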